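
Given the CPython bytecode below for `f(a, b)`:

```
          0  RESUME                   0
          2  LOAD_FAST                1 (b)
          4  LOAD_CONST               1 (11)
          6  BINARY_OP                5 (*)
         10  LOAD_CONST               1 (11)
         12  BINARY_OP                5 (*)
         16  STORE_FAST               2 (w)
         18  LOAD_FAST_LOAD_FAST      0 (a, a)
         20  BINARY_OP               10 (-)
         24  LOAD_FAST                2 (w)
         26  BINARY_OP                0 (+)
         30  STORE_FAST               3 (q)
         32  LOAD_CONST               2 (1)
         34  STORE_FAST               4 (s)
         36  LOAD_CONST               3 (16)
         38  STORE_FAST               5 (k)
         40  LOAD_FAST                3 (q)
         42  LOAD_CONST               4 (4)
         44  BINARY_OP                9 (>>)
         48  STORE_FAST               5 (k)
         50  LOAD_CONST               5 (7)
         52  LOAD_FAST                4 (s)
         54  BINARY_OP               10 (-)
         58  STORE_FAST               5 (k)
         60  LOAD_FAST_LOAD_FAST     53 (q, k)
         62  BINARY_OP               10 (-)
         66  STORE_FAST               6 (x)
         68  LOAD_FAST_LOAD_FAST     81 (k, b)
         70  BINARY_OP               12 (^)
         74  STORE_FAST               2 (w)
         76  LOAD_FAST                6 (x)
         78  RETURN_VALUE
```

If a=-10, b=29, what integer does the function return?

LOAD_FAST b → push 29. Stack: [29]
LOAD_CONST → push 11. Stack: [29, 11]
BINARY_OP * → 29 * 11 = 319. Stack: [319]
LOAD_CONST → push 11. Stack: [319, 11]
BINARY_OP * → 319 * 11 = 3509. Stack: [3509]
STORE_FAST w → w=3509. Stack: []
LOAD_FAST_LOAD_FAST a,a → push -10,-10. Stack: [-10, -10]
BINARY_OP - → -10 - -10 = 0. Stack: [0]
LOAD_FAST w → push 3509. Stack: [0, 3509]
BINARY_OP + → 0 + 3509 = 3509. Stack: [3509]
STORE_FAST q → q=3509. Stack: []
LOAD_CONST → push 1. Stack: [1]
STORE_FAST s → s=1. Stack: []
LOAD_CONST → push 16. Stack: [16]
STORE_FAST k → k=16. Stack: []
LOAD_FAST q → push 3509. Stack: [3509]
LOAD_CONST → push 4. Stack: [3509, 4]
BINARY_OP >> → 3509 >> 4 = 219. Stack: [219]
STORE_FAST k → k=219. Stack: []
LOAD_CONST → push 7. Stack: [7]
LOAD_FAST s → push 1. Stack: [7, 1]
BINARY_OP - → 7 - 1 = 6. Stack: [6]
STORE_FAST k → k=6. Stack: []
LOAD_FAST_LOAD_FAST q,k → push 3509,6. Stack: [3509, 6]
BINARY_OP - → 3509 - 6 = 3503. Stack: [3503]
STORE_FAST x → x=3503. Stack: []
LOAD_FAST_LOAD_FAST k,b → push 6,29. Stack: [6, 29]
BINARY_OP ^ → 6 ^ 29 = 27. Stack: [27]
STORE_FAST w → w=27. Stack: []
LOAD_FAST x → push 3503. Stack: [3503]
RETURN_VALUE → return 3503.

3503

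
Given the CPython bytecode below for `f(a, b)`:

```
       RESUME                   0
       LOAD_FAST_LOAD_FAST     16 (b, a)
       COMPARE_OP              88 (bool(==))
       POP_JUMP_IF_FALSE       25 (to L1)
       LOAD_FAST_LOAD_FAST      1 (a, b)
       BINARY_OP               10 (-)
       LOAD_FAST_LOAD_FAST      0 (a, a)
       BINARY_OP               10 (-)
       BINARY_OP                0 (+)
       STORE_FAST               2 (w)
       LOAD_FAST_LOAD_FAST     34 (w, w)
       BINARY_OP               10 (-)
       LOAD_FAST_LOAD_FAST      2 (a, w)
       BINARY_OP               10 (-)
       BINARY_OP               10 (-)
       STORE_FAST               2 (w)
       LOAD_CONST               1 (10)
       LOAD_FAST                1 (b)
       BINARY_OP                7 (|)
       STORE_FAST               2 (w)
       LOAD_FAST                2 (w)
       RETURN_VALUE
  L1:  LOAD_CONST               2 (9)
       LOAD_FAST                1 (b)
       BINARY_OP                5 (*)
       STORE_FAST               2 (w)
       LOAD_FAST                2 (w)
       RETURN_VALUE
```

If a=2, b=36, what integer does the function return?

LOAD_FAST_LOAD_FAST b,a → push 36,2. Stack: [36, 2]
COMPARE_OP bool(==) → 36 vs 2 = False. Stack: [False]
POP_JUMP_IF_FALSE → pop False; jump. Stack: []
LOAD_CONST → push 9. Stack: [9]
LOAD_FAST b → push 36. Stack: [9, 36]
BINARY_OP * → 9 * 36 = 324. Stack: [324]
STORE_FAST w → w=324. Stack: []
LOAD_FAST w → push 324. Stack: [324]
RETURN_VALUE → return 324.

324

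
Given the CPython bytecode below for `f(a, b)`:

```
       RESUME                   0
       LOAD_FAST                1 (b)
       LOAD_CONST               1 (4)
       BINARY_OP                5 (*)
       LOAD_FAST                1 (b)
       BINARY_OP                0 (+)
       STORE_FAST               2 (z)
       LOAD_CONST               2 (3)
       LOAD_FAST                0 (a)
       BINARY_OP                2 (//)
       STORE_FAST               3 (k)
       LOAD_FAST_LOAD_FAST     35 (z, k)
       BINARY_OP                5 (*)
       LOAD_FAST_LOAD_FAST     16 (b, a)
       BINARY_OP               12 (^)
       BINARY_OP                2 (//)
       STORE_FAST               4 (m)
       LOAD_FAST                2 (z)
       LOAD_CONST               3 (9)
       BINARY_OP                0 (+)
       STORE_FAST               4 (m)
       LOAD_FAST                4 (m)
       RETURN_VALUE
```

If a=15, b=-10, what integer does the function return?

-41

LOAD_FAST b → push -10. Stack: [-10]
LOAD_CONST → push 4. Stack: [-10, 4]
BINARY_OP * → -10 * 4 = -40. Stack: [-40]
LOAD_FAST b → push -10. Stack: [-40, -10]
BINARY_OP + → -40 + -10 = -50. Stack: [-50]
STORE_FAST z → z=-50. Stack: []
LOAD_CONST → push 3. Stack: [3]
LOAD_FAST a → push 15. Stack: [3, 15]
BINARY_OP // → 3 // 15 = 0. Stack: [0]
STORE_FAST k → k=0. Stack: []
LOAD_FAST_LOAD_FAST z,k → push -50,0. Stack: [-50, 0]
BINARY_OP * → -50 * 0 = 0. Stack: [0]
LOAD_FAST_LOAD_FAST b,a → push -10,15. Stack: [0, -10, 15]
BINARY_OP ^ → -10 ^ 15 = -7. Stack: [0, -7]
BINARY_OP // → 0 // -7 = 0. Stack: [0]
STORE_FAST m → m=0. Stack: []
LOAD_FAST z → push -50. Stack: [-50]
LOAD_CONST → push 9. Stack: [-50, 9]
BINARY_OP + → -50 + 9 = -41. Stack: [-41]
STORE_FAST m → m=-41. Stack: []
LOAD_FAST m → push -41. Stack: [-41]
RETURN_VALUE → return -41.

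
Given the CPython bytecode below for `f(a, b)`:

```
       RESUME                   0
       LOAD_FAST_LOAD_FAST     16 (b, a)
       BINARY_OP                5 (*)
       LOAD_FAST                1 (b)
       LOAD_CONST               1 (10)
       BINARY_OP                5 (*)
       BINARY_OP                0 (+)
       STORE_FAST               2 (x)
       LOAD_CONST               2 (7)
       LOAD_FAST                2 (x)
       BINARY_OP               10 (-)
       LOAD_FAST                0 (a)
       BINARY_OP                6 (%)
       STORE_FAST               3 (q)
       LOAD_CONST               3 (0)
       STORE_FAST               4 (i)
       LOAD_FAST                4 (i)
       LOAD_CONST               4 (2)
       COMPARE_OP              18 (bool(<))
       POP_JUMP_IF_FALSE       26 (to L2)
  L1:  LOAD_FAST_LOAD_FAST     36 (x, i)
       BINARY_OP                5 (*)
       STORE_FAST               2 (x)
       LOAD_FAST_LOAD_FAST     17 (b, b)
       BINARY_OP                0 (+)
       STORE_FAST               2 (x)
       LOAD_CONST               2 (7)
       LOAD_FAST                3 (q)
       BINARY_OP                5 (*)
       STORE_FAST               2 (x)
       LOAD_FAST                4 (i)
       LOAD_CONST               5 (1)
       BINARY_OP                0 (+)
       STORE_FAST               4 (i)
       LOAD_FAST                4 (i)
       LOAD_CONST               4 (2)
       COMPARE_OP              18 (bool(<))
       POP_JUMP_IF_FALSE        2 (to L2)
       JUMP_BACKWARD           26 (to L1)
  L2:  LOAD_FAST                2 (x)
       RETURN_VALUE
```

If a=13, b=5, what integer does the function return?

63

LOAD_FAST_LOAD_FAST b,a → push 5,13. Stack: [5, 13]
BINARY_OP * → 5 * 13 = 65. Stack: [65]
LOAD_FAST b → push 5. Stack: [65, 5]
LOAD_CONST → push 10. Stack: [65, 5, 10]
BINARY_OP * → 5 * 10 = 50. Stack: [65, 50]
BINARY_OP + → 65 + 50 = 115. Stack: [115]
STORE_FAST x → x=115. Stack: []
LOAD_CONST → push 7. Stack: [7]
LOAD_FAST x → push 115. Stack: [7, 115]
BINARY_OP - → 7 - 115 = -108. Stack: [-108]
LOAD_FAST a → push 13. Stack: [-108, 13]
BINARY_OP % → -108 % 13 = 9. Stack: [9]
STORE_FAST q → q=9. Stack: []
LOAD_CONST → push 0. Stack: [0]
STORE_FAST i → i=0. Stack: []
LOAD_FAST i → push 0. Stack: [0]
LOAD_CONST → push 2. Stack: [0, 2]
COMPARE_OP bool(<) → 0 vs 2 = True. Stack: [True]
POP_JUMP_IF_FALSE → pop True; no jump. Stack: []
LOAD_FAST_LOAD_FAST x,i → push 115,0. Stack: [115, 0]
BINARY_OP * → 115 * 0 = 0. Stack: [0]
STORE_FAST x → x=0. Stack: []
LOAD_FAST_LOAD_FAST b,b → push 5,5. Stack: [5, 5]
BINARY_OP + → 5 + 5 = 10. Stack: [10]
STORE_FAST x → x=10. Stack: []
LOAD_CONST → push 7. Stack: [7]
LOAD_FAST q → push 9. Stack: [7, 9]
BINARY_OP * → 7 * 9 = 63. Stack: [63]
STORE_FAST x → x=63. Stack: []
LOAD_FAST i → push 0. Stack: [0]
LOAD_CONST → push 1. Stack: [0, 1]
BINARY_OP + → 0 + 1 = 1. Stack: [1]
STORE_FAST i → i=1. Stack: []
LOAD_FAST i → push 1. Stack: [1]
LOAD_CONST → push 2. Stack: [1, 2]
COMPARE_OP bool(<) → 1 vs 2 = True. Stack: [True]
POP_JUMP_IF_FALSE → pop True; no jump. Stack: []
LOAD_FAST_LOAD_FAST x,i → push 63,1. Stack: [63, 1]
BINARY_OP * → 63 * 1 = 63. Stack: [63]
STORE_FAST x → x=63. Stack: []
LOAD_FAST_LOAD_FAST b,b → push 5,5. Stack: [5, 5]
BINARY_OP + → 5 + 5 = 10. Stack: [10]
STORE_FAST x → x=10. Stack: []
LOAD_CONST → push 7. Stack: [7]
LOAD_FAST q → push 9. Stack: [7, 9]
BINARY_OP * → 7 * 9 = 63. Stack: [63]
STORE_FAST x → x=63. Stack: []
LOAD_FAST i → push 1. Stack: [1]
LOAD_CONST → push 1. Stack: [1, 1]
BINARY_OP + → 1 + 1 = 2. Stack: [2]
STORE_FAST i → i=2. Stack: []
LOAD_FAST i → push 2. Stack: [2]
LOAD_CONST → push 2. Stack: [2, 2]
COMPARE_OP bool(<) → 2 vs 2 = False. Stack: [False]
POP_JUMP_IF_FALSE → pop False; jump. Stack: []
LOAD_FAST x → push 63. Stack: [63]
RETURN_VALUE → return 63.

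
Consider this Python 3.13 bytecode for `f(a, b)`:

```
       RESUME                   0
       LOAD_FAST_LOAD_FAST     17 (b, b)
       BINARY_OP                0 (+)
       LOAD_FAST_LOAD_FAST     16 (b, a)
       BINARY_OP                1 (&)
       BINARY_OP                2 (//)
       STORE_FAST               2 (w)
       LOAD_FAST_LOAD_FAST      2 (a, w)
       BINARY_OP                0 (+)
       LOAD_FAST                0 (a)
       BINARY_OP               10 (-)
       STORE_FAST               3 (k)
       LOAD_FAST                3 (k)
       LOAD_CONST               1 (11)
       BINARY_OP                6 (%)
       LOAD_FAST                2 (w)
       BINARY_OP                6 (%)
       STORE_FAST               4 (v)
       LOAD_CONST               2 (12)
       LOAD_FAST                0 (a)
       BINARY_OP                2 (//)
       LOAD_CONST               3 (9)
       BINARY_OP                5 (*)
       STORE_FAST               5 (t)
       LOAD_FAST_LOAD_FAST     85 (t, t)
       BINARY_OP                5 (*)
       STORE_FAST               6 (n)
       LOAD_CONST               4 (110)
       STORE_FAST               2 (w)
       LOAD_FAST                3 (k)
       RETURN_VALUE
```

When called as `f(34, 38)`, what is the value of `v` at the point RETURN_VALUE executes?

LOAD_FAST_LOAD_FAST b,b → push 38,38. Stack: [38, 38]
BINARY_OP + → 38 + 38 = 76. Stack: [76]
LOAD_FAST_LOAD_FAST b,a → push 38,34. Stack: [76, 38, 34]
BINARY_OP & → 38 & 34 = 34. Stack: [76, 34]
BINARY_OP // → 76 // 34 = 2. Stack: [2]
STORE_FAST w → w=2. Stack: []
LOAD_FAST_LOAD_FAST a,w → push 34,2. Stack: [34, 2]
BINARY_OP + → 34 + 2 = 36. Stack: [36]
LOAD_FAST a → push 34. Stack: [36, 34]
BINARY_OP - → 36 - 34 = 2. Stack: [2]
STORE_FAST k → k=2. Stack: []
LOAD_FAST k → push 2. Stack: [2]
LOAD_CONST → push 11. Stack: [2, 11]
BINARY_OP % → 2 % 11 = 2. Stack: [2]
LOAD_FAST w → push 2. Stack: [2, 2]
BINARY_OP % → 2 % 2 = 0. Stack: [0]
STORE_FAST v → v=0. Stack: []
LOAD_CONST → push 12. Stack: [12]
LOAD_FAST a → push 34. Stack: [12, 34]
BINARY_OP // → 12 // 34 = 0. Stack: [0]
LOAD_CONST → push 9. Stack: [0, 9]
BINARY_OP * → 0 * 9 = 0. Stack: [0]
STORE_FAST t → t=0. Stack: []
LOAD_FAST_LOAD_FAST t,t → push 0,0. Stack: [0, 0]
BINARY_OP * → 0 * 0 = 0. Stack: [0]
STORE_FAST n → n=0. Stack: []
LOAD_CONST → push 110. Stack: [110]
STORE_FAST w → w=110. Stack: []
LOAD_FAST k → push 2. Stack: [2]
RETURN_VALUE → return 2.

0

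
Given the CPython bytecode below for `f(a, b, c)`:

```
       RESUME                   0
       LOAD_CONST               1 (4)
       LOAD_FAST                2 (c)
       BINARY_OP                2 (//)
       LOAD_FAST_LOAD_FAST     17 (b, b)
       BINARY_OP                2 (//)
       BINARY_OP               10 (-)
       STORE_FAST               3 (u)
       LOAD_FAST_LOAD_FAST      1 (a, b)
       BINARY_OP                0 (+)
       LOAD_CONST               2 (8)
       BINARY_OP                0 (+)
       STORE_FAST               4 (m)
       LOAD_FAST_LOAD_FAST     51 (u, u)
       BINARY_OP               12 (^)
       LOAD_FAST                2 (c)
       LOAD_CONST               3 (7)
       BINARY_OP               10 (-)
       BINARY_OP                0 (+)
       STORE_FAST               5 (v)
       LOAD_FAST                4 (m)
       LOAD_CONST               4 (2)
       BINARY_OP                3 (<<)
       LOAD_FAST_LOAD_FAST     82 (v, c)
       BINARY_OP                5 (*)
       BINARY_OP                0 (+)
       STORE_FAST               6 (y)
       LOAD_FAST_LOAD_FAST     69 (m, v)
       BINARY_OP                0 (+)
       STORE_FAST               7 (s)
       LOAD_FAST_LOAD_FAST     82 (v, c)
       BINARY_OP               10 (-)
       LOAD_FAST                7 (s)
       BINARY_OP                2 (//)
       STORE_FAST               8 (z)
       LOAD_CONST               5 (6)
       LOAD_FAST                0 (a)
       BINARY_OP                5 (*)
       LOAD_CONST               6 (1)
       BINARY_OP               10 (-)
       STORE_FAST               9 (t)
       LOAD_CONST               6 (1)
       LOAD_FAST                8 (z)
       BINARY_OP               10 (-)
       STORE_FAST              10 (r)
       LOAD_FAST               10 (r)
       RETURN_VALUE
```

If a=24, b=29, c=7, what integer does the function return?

2

LOAD_CONST → push 4. Stack: [4]
LOAD_FAST c → push 7. Stack: [4, 7]
BINARY_OP // → 4 // 7 = 0. Stack: [0]
LOAD_FAST_LOAD_FAST b,b → push 29,29. Stack: [0, 29, 29]
BINARY_OP // → 29 // 29 = 1. Stack: [0, 1]
BINARY_OP - → 0 - 1 = -1. Stack: [-1]
STORE_FAST u → u=-1. Stack: []
LOAD_FAST_LOAD_FAST a,b → push 24,29. Stack: [24, 29]
BINARY_OP + → 24 + 29 = 53. Stack: [53]
LOAD_CONST → push 8. Stack: [53, 8]
BINARY_OP + → 53 + 8 = 61. Stack: [61]
STORE_FAST m → m=61. Stack: []
LOAD_FAST_LOAD_FAST u,u → push -1,-1. Stack: [-1, -1]
BINARY_OP ^ → -1 ^ -1 = 0. Stack: [0]
LOAD_FAST c → push 7. Stack: [0, 7]
LOAD_CONST → push 7. Stack: [0, 7, 7]
BINARY_OP - → 7 - 7 = 0. Stack: [0, 0]
BINARY_OP + → 0 + 0 = 0. Stack: [0]
STORE_FAST v → v=0. Stack: []
LOAD_FAST m → push 61. Stack: [61]
LOAD_CONST → push 2. Stack: [61, 2]
BINARY_OP << → 61 << 2 = 244. Stack: [244]
LOAD_FAST_LOAD_FAST v,c → push 0,7. Stack: [244, 0, 7]
BINARY_OP * → 0 * 7 = 0. Stack: [244, 0]
BINARY_OP + → 244 + 0 = 244. Stack: [244]
STORE_FAST y → y=244. Stack: []
LOAD_FAST_LOAD_FAST m,v → push 61,0. Stack: [61, 0]
BINARY_OP + → 61 + 0 = 61. Stack: [61]
STORE_FAST s → s=61. Stack: []
LOAD_FAST_LOAD_FAST v,c → push 0,7. Stack: [0, 7]
BINARY_OP - → 0 - 7 = -7. Stack: [-7]
LOAD_FAST s → push 61. Stack: [-7, 61]
BINARY_OP // → -7 // 61 = -1. Stack: [-1]
STORE_FAST z → z=-1. Stack: []
LOAD_CONST → push 6. Stack: [6]
LOAD_FAST a → push 24. Stack: [6, 24]
BINARY_OP * → 6 * 24 = 144. Stack: [144]
LOAD_CONST → push 1. Stack: [144, 1]
BINARY_OP - → 144 - 1 = 143. Stack: [143]
STORE_FAST t → t=143. Stack: []
LOAD_CONST → push 1. Stack: [1]
LOAD_FAST z → push -1. Stack: [1, -1]
BINARY_OP - → 1 - -1 = 2. Stack: [2]
STORE_FAST r → r=2. Stack: []
LOAD_FAST r → push 2. Stack: [2]
RETURN_VALUE → return 2.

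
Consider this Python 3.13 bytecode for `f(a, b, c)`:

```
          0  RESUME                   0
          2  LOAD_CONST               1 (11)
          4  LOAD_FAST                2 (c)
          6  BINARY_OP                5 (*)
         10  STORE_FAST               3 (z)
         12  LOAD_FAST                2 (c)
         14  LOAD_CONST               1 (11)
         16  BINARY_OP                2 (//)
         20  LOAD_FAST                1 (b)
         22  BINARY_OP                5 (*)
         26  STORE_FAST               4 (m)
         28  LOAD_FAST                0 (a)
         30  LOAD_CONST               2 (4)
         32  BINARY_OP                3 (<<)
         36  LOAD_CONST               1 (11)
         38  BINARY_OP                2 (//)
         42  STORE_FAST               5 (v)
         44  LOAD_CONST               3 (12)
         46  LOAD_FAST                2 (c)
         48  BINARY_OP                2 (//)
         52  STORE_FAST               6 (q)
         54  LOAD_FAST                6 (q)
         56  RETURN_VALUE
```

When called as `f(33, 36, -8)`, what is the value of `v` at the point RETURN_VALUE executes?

LOAD_CONST → push 11. Stack: [11]
LOAD_FAST c → push -8. Stack: [11, -8]
BINARY_OP * → 11 * -8 = -88. Stack: [-88]
STORE_FAST z → z=-88. Stack: []
LOAD_FAST c → push -8. Stack: [-8]
LOAD_CONST → push 11. Stack: [-8, 11]
BINARY_OP // → -8 // 11 = -1. Stack: [-1]
LOAD_FAST b → push 36. Stack: [-1, 36]
BINARY_OP * → -1 * 36 = -36. Stack: [-36]
STORE_FAST m → m=-36. Stack: []
LOAD_FAST a → push 33. Stack: [33]
LOAD_CONST → push 4. Stack: [33, 4]
BINARY_OP << → 33 << 4 = 528. Stack: [528]
LOAD_CONST → push 11. Stack: [528, 11]
BINARY_OP // → 528 // 11 = 48. Stack: [48]
STORE_FAST v → v=48. Stack: []
LOAD_CONST → push 12. Stack: [12]
LOAD_FAST c → push -8. Stack: [12, -8]
BINARY_OP // → 12 // -8 = -2. Stack: [-2]
STORE_FAST q → q=-2. Stack: []
LOAD_FAST q → push -2. Stack: [-2]
RETURN_VALUE → return -2.

48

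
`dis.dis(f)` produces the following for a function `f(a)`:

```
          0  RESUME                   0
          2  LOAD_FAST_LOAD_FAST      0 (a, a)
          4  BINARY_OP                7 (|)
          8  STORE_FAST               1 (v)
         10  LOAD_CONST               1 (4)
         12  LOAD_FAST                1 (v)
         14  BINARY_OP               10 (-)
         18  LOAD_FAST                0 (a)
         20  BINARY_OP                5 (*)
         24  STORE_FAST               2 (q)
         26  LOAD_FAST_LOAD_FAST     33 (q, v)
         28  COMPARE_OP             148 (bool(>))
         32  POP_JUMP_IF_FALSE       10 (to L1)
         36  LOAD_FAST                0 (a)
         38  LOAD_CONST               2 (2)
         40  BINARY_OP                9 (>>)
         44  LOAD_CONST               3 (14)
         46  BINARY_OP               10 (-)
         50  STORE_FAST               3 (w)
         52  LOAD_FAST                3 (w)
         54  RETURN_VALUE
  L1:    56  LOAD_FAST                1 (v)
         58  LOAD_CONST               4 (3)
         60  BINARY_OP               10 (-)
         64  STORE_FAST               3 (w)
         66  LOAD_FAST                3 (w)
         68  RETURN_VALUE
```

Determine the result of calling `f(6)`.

LOAD_FAST_LOAD_FAST a,a → push 6,6. Stack: [6, 6]
BINARY_OP | → 6 | 6 = 6. Stack: [6]
STORE_FAST v → v=6. Stack: []
LOAD_CONST → push 4. Stack: [4]
LOAD_FAST v → push 6. Stack: [4, 6]
BINARY_OP - → 4 - 6 = -2. Stack: [-2]
LOAD_FAST a → push 6. Stack: [-2, 6]
BINARY_OP * → -2 * 6 = -12. Stack: [-12]
STORE_FAST q → q=-12. Stack: []
LOAD_FAST_LOAD_FAST q,v → push -12,6. Stack: [-12, 6]
COMPARE_OP bool(>) → -12 vs 6 = False. Stack: [False]
POP_JUMP_IF_FALSE → pop False; jump. Stack: []
LOAD_FAST v → push 6. Stack: [6]
LOAD_CONST → push 3. Stack: [6, 3]
BINARY_OP - → 6 - 3 = 3. Stack: [3]
STORE_FAST w → w=3. Stack: []
LOAD_FAST w → push 3. Stack: [3]
RETURN_VALUE → return 3.

3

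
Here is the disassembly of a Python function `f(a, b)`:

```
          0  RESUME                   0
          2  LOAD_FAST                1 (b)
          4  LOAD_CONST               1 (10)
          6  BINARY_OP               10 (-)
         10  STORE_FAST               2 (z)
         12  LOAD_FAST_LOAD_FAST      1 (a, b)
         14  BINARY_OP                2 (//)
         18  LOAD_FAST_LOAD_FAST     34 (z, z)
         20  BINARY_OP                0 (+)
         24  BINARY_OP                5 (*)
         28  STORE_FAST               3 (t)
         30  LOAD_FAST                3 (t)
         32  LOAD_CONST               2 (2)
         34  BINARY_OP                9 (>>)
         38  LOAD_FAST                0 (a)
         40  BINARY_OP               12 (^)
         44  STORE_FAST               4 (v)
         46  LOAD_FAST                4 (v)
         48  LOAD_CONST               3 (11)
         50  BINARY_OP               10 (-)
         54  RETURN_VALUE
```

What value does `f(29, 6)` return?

-38

LOAD_FAST b → push 6. Stack: [6]
LOAD_CONST → push 10. Stack: [6, 10]
BINARY_OP - → 6 - 10 = -4. Stack: [-4]
STORE_FAST z → z=-4. Stack: []
LOAD_FAST_LOAD_FAST a,b → push 29,6. Stack: [29, 6]
BINARY_OP // → 29 // 6 = 4. Stack: [4]
LOAD_FAST_LOAD_FAST z,z → push -4,-4. Stack: [4, -4, -4]
BINARY_OP + → -4 + -4 = -8. Stack: [4, -8]
BINARY_OP * → 4 * -8 = -32. Stack: [-32]
STORE_FAST t → t=-32. Stack: []
LOAD_FAST t → push -32. Stack: [-32]
LOAD_CONST → push 2. Stack: [-32, 2]
BINARY_OP >> → -32 >> 2 = -8. Stack: [-8]
LOAD_FAST a → push 29. Stack: [-8, 29]
BINARY_OP ^ → -8 ^ 29 = -27. Stack: [-27]
STORE_FAST v → v=-27. Stack: []
LOAD_FAST v → push -27. Stack: [-27]
LOAD_CONST → push 11. Stack: [-27, 11]
BINARY_OP - → -27 - 11 = -38. Stack: [-38]
RETURN_VALUE → return -38.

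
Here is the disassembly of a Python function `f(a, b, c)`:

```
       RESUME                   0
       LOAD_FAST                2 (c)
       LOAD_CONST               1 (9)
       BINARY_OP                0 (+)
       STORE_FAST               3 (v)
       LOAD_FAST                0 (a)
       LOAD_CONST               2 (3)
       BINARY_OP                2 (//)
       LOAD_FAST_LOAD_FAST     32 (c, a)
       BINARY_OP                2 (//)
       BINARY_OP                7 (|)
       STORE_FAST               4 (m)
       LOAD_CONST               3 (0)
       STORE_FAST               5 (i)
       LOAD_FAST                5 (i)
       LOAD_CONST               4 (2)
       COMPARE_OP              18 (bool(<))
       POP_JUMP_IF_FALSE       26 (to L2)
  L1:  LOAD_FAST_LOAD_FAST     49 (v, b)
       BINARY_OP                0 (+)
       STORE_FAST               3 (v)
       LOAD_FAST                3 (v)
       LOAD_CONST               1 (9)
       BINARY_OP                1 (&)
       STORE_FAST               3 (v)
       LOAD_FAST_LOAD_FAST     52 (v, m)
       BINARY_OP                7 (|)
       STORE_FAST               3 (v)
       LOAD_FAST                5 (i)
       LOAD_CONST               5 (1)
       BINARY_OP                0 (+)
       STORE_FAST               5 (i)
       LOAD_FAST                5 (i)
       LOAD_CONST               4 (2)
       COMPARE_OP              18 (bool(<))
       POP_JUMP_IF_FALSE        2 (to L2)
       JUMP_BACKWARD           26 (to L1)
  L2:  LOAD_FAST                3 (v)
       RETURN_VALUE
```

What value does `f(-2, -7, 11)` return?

LOAD_FAST c → push 11. Stack: [11]
LOAD_CONST → push 9. Stack: [11, 9]
BINARY_OP + → 11 + 9 = 20. Stack: [20]
STORE_FAST v → v=20. Stack: []
LOAD_FAST a → push -2. Stack: [-2]
LOAD_CONST → push 3. Stack: [-2, 3]
BINARY_OP // → -2 // 3 = -1. Stack: [-1]
LOAD_FAST_LOAD_FAST c,a → push 11,-2. Stack: [-1, 11, -2]
BINARY_OP // → 11 // -2 = -6. Stack: [-1, -6]
BINARY_OP | → -1 | -6 = -1. Stack: [-1]
STORE_FAST m → m=-1. Stack: []
LOAD_CONST → push 0. Stack: [0]
STORE_FAST i → i=0. Stack: []
LOAD_FAST i → push 0. Stack: [0]
LOAD_CONST → push 2. Stack: [0, 2]
COMPARE_OP bool(<) → 0 vs 2 = True. Stack: [True]
POP_JUMP_IF_FALSE → pop True; no jump. Stack: []
LOAD_FAST_LOAD_FAST v,b → push 20,-7. Stack: [20, -7]
BINARY_OP + → 20 + -7 = 13. Stack: [13]
STORE_FAST v → v=13. Stack: []
LOAD_FAST v → push 13. Stack: [13]
LOAD_CONST → push 9. Stack: [13, 9]
BINARY_OP & → 13 & 9 = 9. Stack: [9]
STORE_FAST v → v=9. Stack: []
LOAD_FAST_LOAD_FAST v,m → push 9,-1. Stack: [9, -1]
BINARY_OP | → 9 | -1 = -1. Stack: [-1]
STORE_FAST v → v=-1. Stack: []
LOAD_FAST i → push 0. Stack: [0]
LOAD_CONST → push 1. Stack: [0, 1]
BINARY_OP + → 0 + 1 = 1. Stack: [1]
STORE_FAST i → i=1. Stack: []
LOAD_FAST i → push 1. Stack: [1]
LOAD_CONST → push 2. Stack: [1, 2]
COMPARE_OP bool(<) → 1 vs 2 = True. Stack: [True]
POP_JUMP_IF_FALSE → pop True; no jump. Stack: []
LOAD_FAST_LOAD_FAST v,b → push -1,-7. Stack: [-1, -7]
BINARY_OP + → -1 + -7 = -8. Stack: [-8]
STORE_FAST v → v=-8. Stack: []
LOAD_FAST v → push -8. Stack: [-8]
LOAD_CONST → push 9. Stack: [-8, 9]
BINARY_OP & → -8 & 9 = 8. Stack: [8]
STORE_FAST v → v=8. Stack: []
LOAD_FAST_LOAD_FAST v,m → push 8,-1. Stack: [8, -1]
BINARY_OP | → 8 | -1 = -1. Stack: [-1]
STORE_FAST v → v=-1. Stack: []
LOAD_FAST i → push 1. Stack: [1]
LOAD_CONST → push 1. Stack: [1, 1]
BINARY_OP + → 1 + 1 = 2. Stack: [2]
STORE_FAST i → i=2. Stack: []
LOAD_FAST i → push 2. Stack: [2]
LOAD_CONST → push 2. Stack: [2, 2]
COMPARE_OP bool(<) → 2 vs 2 = False. Stack: [False]
POP_JUMP_IF_FALSE → pop False; jump. Stack: []
LOAD_FAST v → push -1. Stack: [-1]
RETURN_VALUE → return -1.

-1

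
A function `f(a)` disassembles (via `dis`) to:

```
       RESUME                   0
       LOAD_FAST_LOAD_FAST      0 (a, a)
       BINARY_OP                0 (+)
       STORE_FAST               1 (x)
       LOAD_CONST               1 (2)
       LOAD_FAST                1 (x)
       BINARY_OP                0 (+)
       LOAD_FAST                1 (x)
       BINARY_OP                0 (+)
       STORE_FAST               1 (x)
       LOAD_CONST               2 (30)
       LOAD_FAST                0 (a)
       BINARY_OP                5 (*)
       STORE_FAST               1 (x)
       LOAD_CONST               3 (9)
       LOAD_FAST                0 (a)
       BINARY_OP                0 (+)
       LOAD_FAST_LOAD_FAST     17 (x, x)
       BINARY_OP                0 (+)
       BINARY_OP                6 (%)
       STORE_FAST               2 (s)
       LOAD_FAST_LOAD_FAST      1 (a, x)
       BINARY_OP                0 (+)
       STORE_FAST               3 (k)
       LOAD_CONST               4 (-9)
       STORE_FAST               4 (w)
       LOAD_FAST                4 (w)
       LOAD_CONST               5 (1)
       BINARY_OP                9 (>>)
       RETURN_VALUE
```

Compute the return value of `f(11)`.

-5

LOAD_FAST_LOAD_FAST a,a → push 11,11. Stack: [11, 11]
BINARY_OP + → 11 + 11 = 22. Stack: [22]
STORE_FAST x → x=22. Stack: []
LOAD_CONST → push 2. Stack: [2]
LOAD_FAST x → push 22. Stack: [2, 22]
BINARY_OP + → 2 + 22 = 24. Stack: [24]
LOAD_FAST x → push 22. Stack: [24, 22]
BINARY_OP + → 24 + 22 = 46. Stack: [46]
STORE_FAST x → x=46. Stack: []
LOAD_CONST → push 30. Stack: [30]
LOAD_FAST a → push 11. Stack: [30, 11]
BINARY_OP * → 30 * 11 = 330. Stack: [330]
STORE_FAST x → x=330. Stack: []
LOAD_CONST → push 9. Stack: [9]
LOAD_FAST a → push 11. Stack: [9, 11]
BINARY_OP + → 9 + 11 = 20. Stack: [20]
LOAD_FAST_LOAD_FAST x,x → push 330,330. Stack: [20, 330, 330]
BINARY_OP + → 330 + 330 = 660. Stack: [20, 660]
BINARY_OP % → 20 % 660 = 20. Stack: [20]
STORE_FAST s → s=20. Stack: []
LOAD_FAST_LOAD_FAST a,x → push 11,330. Stack: [11, 330]
BINARY_OP + → 11 + 330 = 341. Stack: [341]
STORE_FAST k → k=341. Stack: []
LOAD_CONST → push -9. Stack: [-9]
STORE_FAST w → w=-9. Stack: []
LOAD_FAST w → push -9. Stack: [-9]
LOAD_CONST → push 1. Stack: [-9, 1]
BINARY_OP >> → -9 >> 1 = -5. Stack: [-5]
RETURN_VALUE → return -5.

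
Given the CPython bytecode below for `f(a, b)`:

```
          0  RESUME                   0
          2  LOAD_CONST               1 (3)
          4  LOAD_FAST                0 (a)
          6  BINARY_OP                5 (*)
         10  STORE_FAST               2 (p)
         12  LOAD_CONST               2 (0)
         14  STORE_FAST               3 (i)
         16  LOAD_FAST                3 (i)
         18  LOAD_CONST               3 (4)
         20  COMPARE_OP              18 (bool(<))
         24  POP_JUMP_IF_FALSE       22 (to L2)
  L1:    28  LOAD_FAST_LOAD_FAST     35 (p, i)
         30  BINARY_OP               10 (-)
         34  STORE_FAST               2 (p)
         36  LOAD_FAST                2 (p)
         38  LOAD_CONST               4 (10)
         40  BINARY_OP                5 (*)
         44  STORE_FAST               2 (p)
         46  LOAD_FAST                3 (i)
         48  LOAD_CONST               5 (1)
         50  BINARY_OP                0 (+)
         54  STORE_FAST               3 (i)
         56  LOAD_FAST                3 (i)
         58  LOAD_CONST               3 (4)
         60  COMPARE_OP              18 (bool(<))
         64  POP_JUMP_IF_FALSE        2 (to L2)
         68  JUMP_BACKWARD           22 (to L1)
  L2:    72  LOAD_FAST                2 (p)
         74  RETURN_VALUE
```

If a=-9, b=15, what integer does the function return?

LOAD_CONST → push 3
LOAD_FAST a → push -9
BINARY_OP * → 3 * -9 = -27
STORE_FAST p → p=-27
LOAD_CONST → push 0
STORE_FAST i → i=0
LOAD_FAST i → push 0
LOAD_CONST → push 4
COMPARE_OP bool(<) → 0 vs 4 = True
POP_JUMP_IF_FALSE → pop True; no jump
LOAD_FAST_LOAD_FAST p,i → push -27,0
BINARY_OP - → -27 - 0 = -27
STORE_FAST p → p=-27
LOAD_FAST p → push -27
LOAD_CONST → push 10
BINARY_OP * → -27 * 10 = -270
STORE_FAST p → p=-270
LOAD_FAST i → push 0
LOAD_CONST → push 1
BINARY_OP + → 0 + 1 = 1
STORE_FAST i → i=1
LOAD_FAST i → push 1
LOAD_CONST → push 4
COMPARE_OP bool(<) → 1 vs 4 = True
POP_JUMP_IF_FALSE → pop True; no jump
LOAD_FAST_LOAD_FAST p,i → push -270,1
BINARY_OP - → -270 - 1 = -271
STORE_FAST p → p=-271
LOAD_FAST p → push -271
LOAD_CONST → push 10
BINARY_OP * → -271 * 10 = -2710
STORE_FAST p → p=-2710
LOAD_FAST i → push 1
LOAD_CONST → push 1
BINARY_OP + → 1 + 1 = 2
STORE_FAST i → i=2
LOAD_FAST i → push 2
LOAD_CONST → push 4
COMPARE_OP bool(<) → 2 vs 4 = True
POP_JUMP_IF_FALSE → pop True; no jump
LOAD_FAST_LOAD_FAST p,i → push -2710,2
BINARY_OP - → -2710 - 2 = -2712
STORE_FAST p → p=-2712
LOAD_FAST p → push -2712
LOAD_CONST → push 10
BINARY_OP * → -2712 * 10 = -27120
STORE_FAST p → p=-27120
LOAD_FAST i → push 2
LOAD_CONST → push 1
BINARY_OP + → 2 + 1 = 3
STORE_FAST i → i=3
LOAD_FAST i → push 3
LOAD_CONST → push 4
COMPARE_OP bool(<) → 3 vs 4 = True
POP_JUMP_IF_FALSE → pop True; no jump
LOAD_FAST_LOAD_FAST p,i → push -27120,3
BINARY_OP - → -27120 - 3 = -27123
STORE_FAST p → p=-27123
LOAD_FAST p → push -27123
LOAD_CONST → push 10
BINARY_OP * → -27123 * 10 = -271230
STORE_FAST p → p=-271230
LOAD_FAST i → push 3
LOAD_CONST → push 1
BINARY_OP + → 3 + 1 = 4
STORE_FAST i → i=4
LOAD_FAST i → push 4
LOAD_CONST → push 4
COMPARE_OP bool(<) → 4 vs 4 = False
POP_JUMP_IF_FALSE → pop False; jump
LOAD_FAST p → push -271230
RETURN_VALUE → return -271230.

-271230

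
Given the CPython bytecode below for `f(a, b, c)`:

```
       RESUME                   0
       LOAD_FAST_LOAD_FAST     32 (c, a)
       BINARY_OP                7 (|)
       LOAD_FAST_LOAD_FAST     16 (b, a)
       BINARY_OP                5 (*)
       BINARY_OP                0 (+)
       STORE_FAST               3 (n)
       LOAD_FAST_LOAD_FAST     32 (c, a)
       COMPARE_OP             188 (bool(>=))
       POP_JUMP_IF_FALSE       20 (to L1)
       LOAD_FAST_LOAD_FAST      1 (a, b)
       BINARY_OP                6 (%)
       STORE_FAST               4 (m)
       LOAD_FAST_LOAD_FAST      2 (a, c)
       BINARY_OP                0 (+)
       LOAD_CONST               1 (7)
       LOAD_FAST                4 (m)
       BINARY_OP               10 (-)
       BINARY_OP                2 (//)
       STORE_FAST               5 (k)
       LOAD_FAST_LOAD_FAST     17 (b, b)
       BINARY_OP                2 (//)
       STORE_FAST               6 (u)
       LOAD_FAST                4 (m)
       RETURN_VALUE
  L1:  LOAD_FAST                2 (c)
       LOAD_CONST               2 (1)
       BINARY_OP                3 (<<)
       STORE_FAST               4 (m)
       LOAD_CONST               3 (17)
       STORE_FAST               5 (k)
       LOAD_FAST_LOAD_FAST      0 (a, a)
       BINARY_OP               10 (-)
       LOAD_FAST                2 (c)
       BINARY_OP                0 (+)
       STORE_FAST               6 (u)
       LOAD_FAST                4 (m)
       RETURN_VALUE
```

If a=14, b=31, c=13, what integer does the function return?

LOAD_FAST_LOAD_FAST c,a → push 13,14. Stack: [13, 14]
BINARY_OP | → 13 | 14 = 15. Stack: [15]
LOAD_FAST_LOAD_FAST b,a → push 31,14. Stack: [15, 31, 14]
BINARY_OP * → 31 * 14 = 434. Stack: [15, 434]
BINARY_OP + → 15 + 434 = 449. Stack: [449]
STORE_FAST n → n=449. Stack: []
LOAD_FAST_LOAD_FAST c,a → push 13,14. Stack: [13, 14]
COMPARE_OP bool(>=) → 13 vs 14 = False. Stack: [False]
POP_JUMP_IF_FALSE → pop False; jump. Stack: []
LOAD_FAST c → push 13. Stack: [13]
LOAD_CONST → push 1. Stack: [13, 1]
BINARY_OP << → 13 << 1 = 26. Stack: [26]
STORE_FAST m → m=26. Stack: []
LOAD_CONST → push 17. Stack: [17]
STORE_FAST k → k=17. Stack: []
LOAD_FAST_LOAD_FAST a,a → push 14,14. Stack: [14, 14]
BINARY_OP - → 14 - 14 = 0. Stack: [0]
LOAD_FAST c → push 13. Stack: [0, 13]
BINARY_OP + → 0 + 13 = 13. Stack: [13]
STORE_FAST u → u=13. Stack: []
LOAD_FAST m → push 26. Stack: [26]
RETURN_VALUE → return 26.

26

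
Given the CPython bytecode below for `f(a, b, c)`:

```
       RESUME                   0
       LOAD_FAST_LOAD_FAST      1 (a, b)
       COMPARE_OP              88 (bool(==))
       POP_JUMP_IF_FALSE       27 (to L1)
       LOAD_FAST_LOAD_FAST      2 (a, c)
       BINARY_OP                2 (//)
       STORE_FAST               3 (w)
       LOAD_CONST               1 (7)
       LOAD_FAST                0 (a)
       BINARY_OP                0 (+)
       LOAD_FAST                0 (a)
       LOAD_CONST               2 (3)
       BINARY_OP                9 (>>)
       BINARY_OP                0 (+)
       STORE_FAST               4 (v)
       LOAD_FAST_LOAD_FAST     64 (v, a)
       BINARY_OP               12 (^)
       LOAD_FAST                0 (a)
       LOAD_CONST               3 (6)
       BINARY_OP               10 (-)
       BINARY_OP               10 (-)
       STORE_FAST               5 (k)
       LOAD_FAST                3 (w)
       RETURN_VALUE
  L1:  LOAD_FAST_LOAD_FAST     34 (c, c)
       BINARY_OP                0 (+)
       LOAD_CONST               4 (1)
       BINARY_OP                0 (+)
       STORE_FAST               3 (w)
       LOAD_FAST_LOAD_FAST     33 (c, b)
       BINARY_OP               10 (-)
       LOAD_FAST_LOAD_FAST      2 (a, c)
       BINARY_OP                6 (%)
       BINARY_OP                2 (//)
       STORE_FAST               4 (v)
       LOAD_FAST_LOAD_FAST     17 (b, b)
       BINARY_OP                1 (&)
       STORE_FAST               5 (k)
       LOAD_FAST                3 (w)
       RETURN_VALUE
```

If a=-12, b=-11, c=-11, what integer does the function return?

-21

LOAD_FAST_LOAD_FAST a,b → push -12,-11. Stack: [-12, -11]
COMPARE_OP bool(==) → -12 vs -11 = False. Stack: [False]
POP_JUMP_IF_FALSE → pop False; jump. Stack: []
LOAD_FAST_LOAD_FAST c,c → push -11,-11. Stack: [-11, -11]
BINARY_OP + → -11 + -11 = -22. Stack: [-22]
LOAD_CONST → push 1. Stack: [-22, 1]
BINARY_OP + → -22 + 1 = -21. Stack: [-21]
STORE_FAST w → w=-21. Stack: []
LOAD_FAST_LOAD_FAST c,b → push -11,-11. Stack: [-11, -11]
BINARY_OP - → -11 - -11 = 0. Stack: [0]
LOAD_FAST_LOAD_FAST a,c → push -12,-11. Stack: [0, -12, -11]
BINARY_OP % → -12 % -11 = -1. Stack: [0, -1]
BINARY_OP // → 0 // -1 = 0. Stack: [0]
STORE_FAST v → v=0. Stack: []
LOAD_FAST_LOAD_FAST b,b → push -11,-11. Stack: [-11, -11]
BINARY_OP & → -11 & -11 = -11. Stack: [-11]
STORE_FAST k → k=-11. Stack: []
LOAD_FAST w → push -21. Stack: [-21]
RETURN_VALUE → return -21.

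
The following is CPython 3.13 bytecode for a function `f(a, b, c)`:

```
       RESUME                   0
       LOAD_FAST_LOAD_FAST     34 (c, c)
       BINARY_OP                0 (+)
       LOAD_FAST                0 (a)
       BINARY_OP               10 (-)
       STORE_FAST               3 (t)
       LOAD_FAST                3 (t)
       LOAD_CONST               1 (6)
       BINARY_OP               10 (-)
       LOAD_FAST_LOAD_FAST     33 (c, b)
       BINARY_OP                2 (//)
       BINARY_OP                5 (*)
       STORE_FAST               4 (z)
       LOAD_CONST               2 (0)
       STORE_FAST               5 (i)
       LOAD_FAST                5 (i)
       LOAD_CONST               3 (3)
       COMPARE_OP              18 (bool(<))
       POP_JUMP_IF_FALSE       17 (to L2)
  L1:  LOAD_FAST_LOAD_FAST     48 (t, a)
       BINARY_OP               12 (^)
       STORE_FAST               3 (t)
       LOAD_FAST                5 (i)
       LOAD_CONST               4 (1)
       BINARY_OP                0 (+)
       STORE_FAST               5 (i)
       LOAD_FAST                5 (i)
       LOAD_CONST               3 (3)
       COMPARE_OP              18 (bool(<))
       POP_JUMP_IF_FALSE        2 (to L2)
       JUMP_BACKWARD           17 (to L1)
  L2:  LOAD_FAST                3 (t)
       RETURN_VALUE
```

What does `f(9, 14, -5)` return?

LOAD_FAST_LOAD_FAST c,c → push -5,-5. Stack: [-5, -5]
BINARY_OP + → -5 + -5 = -10. Stack: [-10]
LOAD_FAST a → push 9. Stack: [-10, 9]
BINARY_OP - → -10 - 9 = -19. Stack: [-19]
STORE_FAST t → t=-19. Stack: []
LOAD_FAST t → push -19. Stack: [-19]
LOAD_CONST → push 6. Stack: [-19, 6]
BINARY_OP - → -19 - 6 = -25. Stack: [-25]
LOAD_FAST_LOAD_FAST c,b → push -5,14. Stack: [-25, -5, 14]
BINARY_OP // → -5 // 14 = -1. Stack: [-25, -1]
BINARY_OP * → -25 * -1 = 25. Stack: [25]
STORE_FAST z → z=25. Stack: []
LOAD_CONST → push 0. Stack: [0]
STORE_FAST i → i=0. Stack: []
LOAD_FAST i → push 0. Stack: [0]
LOAD_CONST → push 3. Stack: [0, 3]
COMPARE_OP bool(<) → 0 vs 3 = True. Stack: [True]
POP_JUMP_IF_FALSE → pop True; no jump. Stack: []
LOAD_FAST_LOAD_FAST t,a → push -19,9. Stack: [-19, 9]
BINARY_OP ^ → -19 ^ 9 = -28. Stack: [-28]
STORE_FAST t → t=-28. Stack: []
LOAD_FAST i → push 0. Stack: [0]
LOAD_CONST → push 1. Stack: [0, 1]
BINARY_OP + → 0 + 1 = 1. Stack: [1]
STORE_FAST i → i=1. Stack: []
LOAD_FAST i → push 1. Stack: [1]
LOAD_CONST → push 3. Stack: [1, 3]
COMPARE_OP bool(<) → 1 vs 3 = True. Stack: [True]
POP_JUMP_IF_FALSE → pop True; no jump. Stack: []
LOAD_FAST_LOAD_FAST t,a → push -28,9. Stack: [-28, 9]
BINARY_OP ^ → -28 ^ 9 = -19. Stack: [-19]
STORE_FAST t → t=-19. Stack: []
LOAD_FAST i → push 1. Stack: [1]
LOAD_CONST → push 1. Stack: [1, 1]
BINARY_OP + → 1 + 1 = 2. Stack: [2]
STORE_FAST i → i=2. Stack: []
LOAD_FAST i → push 2. Stack: [2]
LOAD_CONST → push 3. Stack: [2, 3]
COMPARE_OP bool(<) → 2 vs 3 = True. Stack: [True]
POP_JUMP_IF_FALSE → pop True; no jump. Stack: []
LOAD_FAST_LOAD_FAST t,a → push -19,9. Stack: [-19, 9]
BINARY_OP ^ → -19 ^ 9 = -28. Stack: [-28]
STORE_FAST t → t=-28. Stack: []
LOAD_FAST i → push 2. Stack: [2]
LOAD_CONST → push 1. Stack: [2, 1]
BINARY_OP + → 2 + 1 = 3. Stack: [3]
STORE_FAST i → i=3. Stack: []
LOAD_FAST i → push 3. Stack: [3]
LOAD_CONST → push 3. Stack: [3, 3]
COMPARE_OP bool(<) → 3 vs 3 = False. Stack: [False]
POP_JUMP_IF_FALSE → pop False; jump. Stack: []
LOAD_FAST t → push -28. Stack: [-28]
RETURN_VALUE → return -28.

-28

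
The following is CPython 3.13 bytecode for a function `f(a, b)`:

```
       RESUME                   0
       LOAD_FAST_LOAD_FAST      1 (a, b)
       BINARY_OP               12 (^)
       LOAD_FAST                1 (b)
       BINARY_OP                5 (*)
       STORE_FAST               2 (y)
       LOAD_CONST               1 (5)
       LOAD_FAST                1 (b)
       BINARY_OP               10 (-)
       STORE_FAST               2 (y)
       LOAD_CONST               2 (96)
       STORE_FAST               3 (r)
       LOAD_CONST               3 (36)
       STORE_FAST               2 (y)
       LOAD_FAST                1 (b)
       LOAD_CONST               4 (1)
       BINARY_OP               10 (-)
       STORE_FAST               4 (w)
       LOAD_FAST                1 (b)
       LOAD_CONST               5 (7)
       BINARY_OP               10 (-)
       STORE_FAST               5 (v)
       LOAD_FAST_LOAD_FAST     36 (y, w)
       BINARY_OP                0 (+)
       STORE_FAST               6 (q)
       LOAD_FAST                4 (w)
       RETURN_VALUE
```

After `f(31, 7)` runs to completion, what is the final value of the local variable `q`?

LOAD_FAST_LOAD_FAST a,b → push 31,7. Stack: [31, 7]
BINARY_OP ^ → 31 ^ 7 = 24. Stack: [24]
LOAD_FAST b → push 7. Stack: [24, 7]
BINARY_OP * → 24 * 7 = 168. Stack: [168]
STORE_FAST y → y=168. Stack: []
LOAD_CONST → push 5. Stack: [5]
LOAD_FAST b → push 7. Stack: [5, 7]
BINARY_OP - → 5 - 7 = -2. Stack: [-2]
STORE_FAST y → y=-2. Stack: []
LOAD_CONST → push 96. Stack: [96]
STORE_FAST r → r=96. Stack: []
LOAD_CONST → push 36. Stack: [36]
STORE_FAST y → y=36. Stack: []
LOAD_FAST b → push 7. Stack: [7]
LOAD_CONST → push 1. Stack: [7, 1]
BINARY_OP - → 7 - 1 = 6. Stack: [6]
STORE_FAST w → w=6. Stack: []
LOAD_FAST b → push 7. Stack: [7]
LOAD_CONST → push 7. Stack: [7, 7]
BINARY_OP - → 7 - 7 = 0. Stack: [0]
STORE_FAST v → v=0. Stack: []
LOAD_FAST_LOAD_FAST y,w → push 36,6. Stack: [36, 6]
BINARY_OP + → 36 + 6 = 42. Stack: [42]
STORE_FAST q → q=42. Stack: []
LOAD_FAST w → push 6. Stack: [6]
RETURN_VALUE → return 6.

42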